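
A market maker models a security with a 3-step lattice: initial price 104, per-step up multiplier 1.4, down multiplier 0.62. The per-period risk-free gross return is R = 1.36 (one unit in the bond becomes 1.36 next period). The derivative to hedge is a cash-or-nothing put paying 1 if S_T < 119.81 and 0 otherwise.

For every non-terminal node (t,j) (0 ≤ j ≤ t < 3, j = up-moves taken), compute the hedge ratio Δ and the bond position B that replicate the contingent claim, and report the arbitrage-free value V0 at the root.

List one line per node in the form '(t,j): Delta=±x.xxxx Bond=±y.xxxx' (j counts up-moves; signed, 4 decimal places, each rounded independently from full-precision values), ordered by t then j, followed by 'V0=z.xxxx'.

Under the risk-neutral measure, an up-move has probability p* = (R−d)/(u−d) = 0.9487 and values discount at R = 1.36.
Terminal values V(3,·): V(3,0)=1.0000, V(3,1)=1.0000, V(3,2)=0.0000, V(3,3)=0.0000
  t=2,j=0: stock 39.9776 → up 55.9686 (V=1.0000), down 24.7861 (V=1.0000). Price 0.7353; hedge Δ=0.0000, bond B=0.7353.
  t=2,j=1: stock 90.2720 → up 126.3808 (V=0.0000), down 55.9686 (V=1.0000). Price 0.0377; hedge Δ=-0.0142, bond B=1.3198.
  t=2,j=2: stock 203.8400 → up 285.3760 (V=0.0000), down 126.3808 (V=0.0000). Price 0.0000; hedge Δ=0.0000, bond B=0.0000.
  t=1,j=0: stock 64.4800 → up 90.2720 (V=0.0377), down 39.9776 (V=0.7353). Price 0.0540; hedge Δ=-0.0139, bond B=0.9484.
  t=1,j=1: stock 145.6000 → up 203.8400 (V=0.0000), down 90.2720 (V=0.0377). Price 0.0014; hedge Δ=-0.0003, bond B=0.0498.
  t=0,j=0: stock 104.0000 → up 145.6000 (V=0.0014), down 64.4800 (V=0.0540). Price 0.0030; hedge Δ=-0.0006, bond B=0.0705.
Self-financing check: at every node Δ·S+B equals the discounted successor values.

(0,0): Delta=-0.0006 Bond=0.0705
(1,0): Delta=-0.0139 Bond=0.9484
(1,1): Delta=-0.0003 Bond=0.0498
(2,0): Delta=0.0000 Bond=0.7353
(2,1): Delta=-0.0142 Bond=1.3198
(2,2): Delta=0.0000 Bond=0.0000
V0=0.0030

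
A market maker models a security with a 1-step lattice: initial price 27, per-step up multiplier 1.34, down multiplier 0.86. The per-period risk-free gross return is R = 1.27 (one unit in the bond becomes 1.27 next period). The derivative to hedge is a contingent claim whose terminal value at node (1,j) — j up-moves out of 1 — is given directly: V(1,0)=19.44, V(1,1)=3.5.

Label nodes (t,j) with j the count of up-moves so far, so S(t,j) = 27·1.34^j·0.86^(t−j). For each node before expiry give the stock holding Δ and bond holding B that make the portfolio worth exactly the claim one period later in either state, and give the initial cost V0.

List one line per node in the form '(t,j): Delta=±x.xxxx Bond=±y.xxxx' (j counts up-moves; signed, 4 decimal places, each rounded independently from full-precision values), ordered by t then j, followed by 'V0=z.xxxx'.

The replicating-portfolio and risk-neutral prices coincide; use p* = (1.27−0.86)/(1.34−0.86) = 0.8542 for the latter.
Terminal values V(1,·): V(1,0)=19.4400, V(1,1)=3.5000
  t=0,j=0: stock 27.0000 → up 36.1800 (V=3.5000), down 23.2200 (V=19.4400). Price 4.5863; hedge Δ=-1.2299, bond B=37.7946.
Each (Δ,B) replicates both successor values, so the strategy is self-financing and V0 is arbitrage-free.

(0,0): Delta=-1.2299 Bond=37.7946
V0=4.5863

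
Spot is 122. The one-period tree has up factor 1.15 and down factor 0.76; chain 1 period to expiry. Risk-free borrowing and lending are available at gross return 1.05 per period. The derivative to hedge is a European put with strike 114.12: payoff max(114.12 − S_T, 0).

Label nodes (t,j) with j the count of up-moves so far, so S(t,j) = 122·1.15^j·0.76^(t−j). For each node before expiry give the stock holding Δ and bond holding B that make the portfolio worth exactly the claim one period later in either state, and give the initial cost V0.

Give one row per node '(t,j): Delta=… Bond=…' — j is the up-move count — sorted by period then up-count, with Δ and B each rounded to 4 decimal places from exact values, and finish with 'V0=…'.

(0,0): Delta=-0.4498 Bond=60.0977
V0=5.2259

No-arbitrage ⇒ martingale measure with p* = (R−d)/(u−d) = 0.7436.
Terminal values V(1,·): V(1,0)=21.4000, V(1,1)=0.0000
Node (0,0) S=122.0000: V=(p*·0.0000+(1−p*)·21.4000)/1.05=5.2259; Δ=(0.0000−21.4000)/(140.3000−92.7200)=-0.4498; B=V−Δ·S=60.0977
Each (Δ,B) replicates both successor values, so the strategy is self-financing and V0 is arbitrage-free.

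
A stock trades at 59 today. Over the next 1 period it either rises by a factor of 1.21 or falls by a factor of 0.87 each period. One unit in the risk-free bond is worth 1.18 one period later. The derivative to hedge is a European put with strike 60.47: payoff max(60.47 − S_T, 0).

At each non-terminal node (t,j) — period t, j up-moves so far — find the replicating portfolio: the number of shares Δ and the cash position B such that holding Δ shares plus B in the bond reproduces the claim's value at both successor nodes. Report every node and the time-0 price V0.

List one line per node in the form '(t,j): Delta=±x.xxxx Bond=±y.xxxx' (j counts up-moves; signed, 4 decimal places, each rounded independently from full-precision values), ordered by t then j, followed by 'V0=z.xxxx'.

No-arbitrage ⇒ martingale measure with p* = (R−d)/(u−d) = 0.9118.
Terminal payoffs: V(1,0)=9.1400, V(1,1)=0.0000
(0,0): S=59.0000. Δ = (V_up−V_dn)/(S_up−S_dn) = (0.0000−9.1400)/(71.3900−51.3300) = -0.4556. V = [p*·0.0000 + (1−p*)·9.1400]/1.18 = 0.6834. B = V − Δ·S = 27.5658.
Root portfolio cost Δ·59+B reproduces V0=0.6834.

(0,0): Delta=-0.4556 Bond=27.5658
V0=0.6834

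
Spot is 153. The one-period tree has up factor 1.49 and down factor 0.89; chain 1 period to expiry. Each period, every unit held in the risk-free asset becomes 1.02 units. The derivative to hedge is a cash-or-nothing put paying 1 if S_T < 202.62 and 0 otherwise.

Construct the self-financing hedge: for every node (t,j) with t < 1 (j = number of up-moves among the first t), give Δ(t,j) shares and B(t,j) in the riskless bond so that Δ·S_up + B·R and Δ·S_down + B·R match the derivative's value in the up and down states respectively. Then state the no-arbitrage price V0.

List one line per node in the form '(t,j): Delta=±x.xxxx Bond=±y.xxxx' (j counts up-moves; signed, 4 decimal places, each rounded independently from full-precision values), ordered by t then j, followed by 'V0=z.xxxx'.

Risk-neutral probability p* = (R−d)/(u−d) = (1.02−0.89)/(1.49−0.89) = 0.2167.
At expiry t=1: V(1,0)=1.0000, V(1,1)=0.0000
  t=0,j=0: stock 153.0000 → up 227.9700 (V=0.0000), down 136.1700 (V=1.0000). Price 0.7680; hedge Δ=-0.0109, bond B=2.4346.
Each (Δ,B) replicates both successor values, so the strategy is self-financing and V0 is arbitrage-free.

(0,0): Delta=-0.0109 Bond=2.4346
V0=0.7680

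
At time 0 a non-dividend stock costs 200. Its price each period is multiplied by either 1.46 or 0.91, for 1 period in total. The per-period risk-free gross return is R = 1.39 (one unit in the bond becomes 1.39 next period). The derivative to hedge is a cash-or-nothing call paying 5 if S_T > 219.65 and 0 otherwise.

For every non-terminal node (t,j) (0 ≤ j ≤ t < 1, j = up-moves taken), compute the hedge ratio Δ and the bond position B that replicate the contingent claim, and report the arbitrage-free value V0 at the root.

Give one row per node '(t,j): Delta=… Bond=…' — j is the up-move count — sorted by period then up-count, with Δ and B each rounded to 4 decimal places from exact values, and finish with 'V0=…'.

(0,0): Delta=0.0455 Bond=-5.9516
V0=3.1393

No-arbitrage ⇒ martingale measure with p* = (R−d)/(u−d) = 0.8727.
Payoff layer (t=1): V(1,0)=0.0000, V(1,1)=5.0000
Node (0,0) S=200.0000: V=(p*·5.0000+(1−p*)·0.0000)/1.39=3.1393; Δ=(5.0000−0.0000)/(292.0000−182.0000)=0.0455; B=V−Δ·S=-5.9516
Root portfolio cost Δ·200+B reproduces V0=3.1393.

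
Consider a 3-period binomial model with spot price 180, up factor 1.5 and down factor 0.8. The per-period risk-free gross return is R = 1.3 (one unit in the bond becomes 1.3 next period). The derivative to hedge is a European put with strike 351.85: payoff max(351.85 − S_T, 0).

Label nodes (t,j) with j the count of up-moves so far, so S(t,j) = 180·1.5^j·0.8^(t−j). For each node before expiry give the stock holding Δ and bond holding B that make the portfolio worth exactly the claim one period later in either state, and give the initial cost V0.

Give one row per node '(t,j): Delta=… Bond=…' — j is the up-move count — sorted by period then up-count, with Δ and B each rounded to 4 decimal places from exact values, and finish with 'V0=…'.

Since d<R<u, set p* = (R−d)/(u−d) = 0.7143; price each node as the discounted p*-expectation of its children.
At expiry t=3: V(3,0)=259.6900, V(3,1)=179.0500, V(3,2)=27.8500, V(3,3)=0.0000
  t=2,j=0: stock 115.2000 → up 172.8000 (V=179.0500), down 92.1600 (V=259.6900). Price 155.4538; hedge Δ=-1.0000, bond B=270.6538.
  t=2,j=1: stock 216.0000 → up 324.0000 (V=27.8500), down 172.8000 (V=179.0500). Price 54.6538; hedge Δ=-1.0000, bond B=270.6538.
  t=2,j=2: stock 405.0000 → up 607.5000 (V=0.0000), down 324.0000 (V=27.8500). Price 6.1209; hedge Δ=-0.0982, bond B=45.9066.
  t=1,j=0: stock 144.0000 → up 216.0000 (V=54.6538), down 115.2000 (V=155.4538). Price 64.1953; hedge Δ=-1.0000, bond B=208.1953.
  t=1,j=1: stock 270.0000 → up 405.0000 (V=6.1209), down 216.0000 (V=54.6538). Price 15.3750; hedge Δ=-0.2568, bond B=84.7078.
  t=0,j=0: stock 180.0000 → up 270.0000 (V=15.3750), down 144.0000 (V=64.1953). Price 22.5566; hedge Δ=-0.3875, bond B=92.2999.
Root portfolio cost Δ·180+B reproduces V0=22.5566.

(0,0): Delta=-0.3875 Bond=92.2999
(1,0): Delta=-1.0000 Bond=208.1953
(1,1): Delta=-0.2568 Bond=84.7078
(2,0): Delta=-1.0000 Bond=270.6538
(2,1): Delta=-1.0000 Bond=270.6538
(2,2): Delta=-0.0982 Bond=45.9066
V0=22.5566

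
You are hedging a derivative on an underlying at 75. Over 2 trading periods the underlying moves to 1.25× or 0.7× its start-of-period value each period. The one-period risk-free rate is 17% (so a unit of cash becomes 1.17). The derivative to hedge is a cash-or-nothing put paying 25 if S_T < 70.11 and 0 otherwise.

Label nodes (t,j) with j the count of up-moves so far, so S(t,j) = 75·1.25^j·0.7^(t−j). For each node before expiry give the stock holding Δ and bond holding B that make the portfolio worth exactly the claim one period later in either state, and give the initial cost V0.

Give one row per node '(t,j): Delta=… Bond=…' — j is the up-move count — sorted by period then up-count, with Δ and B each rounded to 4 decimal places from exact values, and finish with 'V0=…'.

(0,0): Delta=-0.4427 Bond=38.1256
(1,0): Delta=0.0000 Bond=21.3675
(1,1): Delta=-0.4848 Bond=48.5625
V0=4.9264

No-arbitrage ⇒ martingale measure with p* = (R−d)/(u−d) = 0.8545.
At expiry t=2: V(2,0)=25.0000, V(2,1)=25.0000, V(2,2)=0.0000
(1,0): S=52.5000. Δ = (V_up−V_dn)/(S_up−S_dn) = (25.0000−25.0000)/(65.6250−36.7500) = 0.0000. V = [p*·25.0000 + (1−p*)·25.0000]/1.17 = 21.3675. B = V − Δ·S = 21.3675.
(1,1): S=93.7500. Δ = (V_up−V_dn)/(S_up−S_dn) = (0.0000−25.0000)/(117.1875−65.6250) = -0.4848. V = [p*·0.0000 + (1−p*)·25.0000]/1.17 = 3.1080. B = V − Δ·S = 48.5625.
(0,0): S=75.0000. Δ = (V_up−V_dn)/(S_up−S_dn) = (3.1080−21.3675)/(93.7500−52.5000) = -0.4427. V = [p*·3.1080 + (1−p*)·21.3675]/1.17 = 4.9264. B = V − Δ·S = 38.1256.
Each (Δ,B) replicates both successor values, so the strategy is self-financing and V0 is arbitrage-free.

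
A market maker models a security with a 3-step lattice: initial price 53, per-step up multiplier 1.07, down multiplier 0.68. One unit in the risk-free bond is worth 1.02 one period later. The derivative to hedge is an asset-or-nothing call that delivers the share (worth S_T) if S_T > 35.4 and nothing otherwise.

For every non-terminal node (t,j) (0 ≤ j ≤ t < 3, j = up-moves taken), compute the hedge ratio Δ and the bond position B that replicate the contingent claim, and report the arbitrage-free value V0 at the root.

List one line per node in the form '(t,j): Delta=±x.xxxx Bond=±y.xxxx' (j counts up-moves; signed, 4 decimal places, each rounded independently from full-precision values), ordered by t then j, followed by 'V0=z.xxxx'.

(0,0): Delta=1.2653 Bond=-15.1546
(1,0): Delta=2.5091 Bond=-60.2852
(1,1): Delta=1.1490 Bond=-8.8655
(2,0): Delta=0.0000 Bond=0.0000
(2,1): Delta=2.7436 Bond=-70.5337
(2,2): Delta=1.0000 Bond=0.0000
V0=51.9047

Since d<R<u, set p* = (R−d)/(u−d) = 0.8718; price each node as the discounted p*-expectation of its children.
Payoff layer (t=3): V(3,0)=0.0000, V(3,1)=0.0000, V(3,2)=41.2622, V(3,3)=64.9273
Node (2,0) S=24.5072: V=(p*·0.0000+(1−p*)·0.0000)/1.02=0.0000; Δ=(0.0000−0.0000)/(26.2227−16.6649)=0.0000; B=V−Δ·S=0.0000
Node (2,1) S=38.5628: V=(p*·41.2622+(1−p*)·0.0000)/1.02=35.2668; Δ=(41.2622−0.0000)/(41.2622−26.2227)=2.7436; B=V−Δ·S=-70.5337
Node (2,2) S=60.6797: V=(p*·64.9273+(1−p*)·41.2622)/1.02=60.6797; Δ=(64.9273−41.2622)/(64.9273−41.2622)=1.0000; B=V−Δ·S=0.0000
Node (1,0) S=36.0400: V=(p*·35.2668+(1−p*)·0.0000)/1.02=30.1426; Δ=(35.2668−0.0000)/(38.5628−24.5072)=2.5091; B=V−Δ·S=-60.2852
Node (1,1) S=56.7100: V=(p*·60.6797+(1−p*)·35.2668)/1.02=56.2957; Δ=(60.6797−35.2668)/(60.6797−38.5628)=1.1490; B=V−Δ·S=-8.8655
Node (0,0) S=53.0000: V=(p*·56.2957+(1−p*)·30.1426)/1.02=51.9047; Δ=(56.2957−30.1426)/(56.7100−36.0400)=1.2653; B=V−Δ·S=-15.1546
The time-0 hedge costs 51.9047, which is the no-arbitrage price.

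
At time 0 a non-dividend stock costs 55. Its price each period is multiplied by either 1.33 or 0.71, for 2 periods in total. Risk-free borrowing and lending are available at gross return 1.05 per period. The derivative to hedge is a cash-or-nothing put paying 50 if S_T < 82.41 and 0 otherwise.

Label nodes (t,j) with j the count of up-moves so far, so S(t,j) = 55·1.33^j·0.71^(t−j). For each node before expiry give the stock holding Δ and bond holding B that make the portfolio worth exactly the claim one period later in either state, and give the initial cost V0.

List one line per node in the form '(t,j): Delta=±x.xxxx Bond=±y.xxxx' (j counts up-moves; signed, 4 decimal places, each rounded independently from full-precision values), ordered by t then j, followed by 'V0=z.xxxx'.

(0,0): Delta=-0.7658 Bond=73.8318
(1,0): Delta=0.0000 Bond=47.6190
(1,1): Delta=-1.1025 Bond=102.1505
V0=31.7130

No-arbitrage ⇒ martingale measure with p* = (R−d)/(u−d) = 0.5484.
Terminal values V(2,·): V(2,0)=50.0000, V(2,1)=50.0000, V(2,2)=0.0000
  t=1,j=0: stock 39.0500 → up 51.9365 (V=50.0000), down 27.7255 (V=50.0000). Price 47.6190; hedge Δ=0.0000, bond B=47.6190.
  t=1,j=1: stock 73.1500 → up 97.2895 (V=0.0000), down 51.9365 (V=50.0000). Price 21.5054; hedge Δ=-1.1025, bond B=102.1505.
  t=0,j=0: stock 55.0000 → up 73.1500 (V=21.5054), down 39.0500 (V=47.6190). Price 31.7130; hedge Δ=-0.7658, bond B=73.8318.
Self-financing check: at every node Δ·S+B equals the discounted successor values.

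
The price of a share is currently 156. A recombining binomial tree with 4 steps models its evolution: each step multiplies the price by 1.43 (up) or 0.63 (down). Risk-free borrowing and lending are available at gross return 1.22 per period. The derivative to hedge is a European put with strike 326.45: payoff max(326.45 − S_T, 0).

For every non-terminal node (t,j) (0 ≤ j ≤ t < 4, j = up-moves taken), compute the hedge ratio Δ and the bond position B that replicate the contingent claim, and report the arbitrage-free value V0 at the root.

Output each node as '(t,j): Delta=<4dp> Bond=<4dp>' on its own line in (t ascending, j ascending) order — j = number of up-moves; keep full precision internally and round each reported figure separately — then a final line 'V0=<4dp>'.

(0,0): Delta=-0.4232 Bond=100.8908
(1,0): Delta=-1.0000 Bond=179.7783
(1,1): Delta=-0.3327 Bond=102.9085
(2,0): Delta=-1.0000 Bond=219.3295
(2,1): Delta=-1.0000 Bond=219.3295
(2,2): Delta=-0.2281 Bond=92.1686
(3,0): Delta=-1.0000 Bond=267.5820
(3,1): Delta=-1.0000 Bond=267.5820
(3,2): Delta=-1.0000 Bond=267.5820
(3,3): Delta=-0.1070 Bond=57.2277
V0=34.8773

Under the risk-neutral measure, an up-move has probability p* = (R−d)/(u−d) = 0.7375 and values discount at R = 1.22.
Terminal payoffs: V(4,0)=301.8754, V(4,1)=270.6695, V(4,2)=199.8372, V(4,3)=39.0589, V(4,4)=0.0000
Node (3,0) S=39.0073: V=(p*·270.6695+(1−p*)·301.8754)/1.22=228.5746; Δ=(270.6695−301.8754)/(55.7805−24.5746)=-1.0000; B=V−Δ·S=267.5820
Node (3,1) S=88.5405: V=(p*·199.8372+(1−p*)·270.6695)/1.22=179.0415; Δ=(199.8372−270.6695)/(126.6128−55.7805)=-1.0000; B=V−Δ·S=267.5820
Node (3,2) S=200.9728: V=(p*·39.0589+(1−p*)·199.8372)/1.22=66.6092; Δ=(39.0589−199.8372)/(287.3911−126.6128)=-1.0000; B=V−Δ·S=267.5820
Node (3,3) S=456.1763: V=(p*·0.0000+(1−p*)·39.0589)/1.22=8.4041; Δ=(0.0000−39.0589)/(652.3321−287.3911)=-0.1070; B=V−Δ·S=57.2277
Node (2,0) S=61.9164: V=(p*·179.0415+(1−p*)·228.5746)/1.22=157.4131; Δ=(179.0415−228.5746)/(88.5405−39.0073)=-1.0000; B=V−Δ·S=219.3295
Node (2,1) S=140.5404: V=(p*·66.6092+(1−p*)·179.0415)/1.22=78.7891; Δ=(66.6092−179.0415)/(200.9728−88.5405)=-1.0000; B=V−Δ·S=219.3295
Node (2,2) S=319.0044: V=(p*·8.4041+(1−p*)·66.6092)/1.22=19.4122; Δ=(8.4041−66.6092)/(456.1763−200.9728)=-0.2281; B=V−Δ·S=92.1686
Node (1,0) S=98.2800: V=(p*·78.7891+(1−p*)·157.4131)/1.22=81.4983; Δ=(78.7891−157.4131)/(140.5404−61.9164)=-1.0000; B=V−Δ·S=179.7783
Node (1,1) S=223.0800: V=(p*·19.4122+(1−p*)·78.7891)/1.22=28.6874; Δ=(19.4122−78.7891)/(319.0044−140.5404)=-0.3327; B=V−Δ·S=102.9085
Node (0,0) S=156.0000: V=(p*·28.6874+(1−p*)·81.4983)/1.22=34.8773; Δ=(28.6874−81.4983)/(223.0800−98.2800)=-0.4232; B=V−Δ·S=100.8908
Each (Δ,B) replicates both successor values, so the strategy is self-financing and V0 is arbitrage-free.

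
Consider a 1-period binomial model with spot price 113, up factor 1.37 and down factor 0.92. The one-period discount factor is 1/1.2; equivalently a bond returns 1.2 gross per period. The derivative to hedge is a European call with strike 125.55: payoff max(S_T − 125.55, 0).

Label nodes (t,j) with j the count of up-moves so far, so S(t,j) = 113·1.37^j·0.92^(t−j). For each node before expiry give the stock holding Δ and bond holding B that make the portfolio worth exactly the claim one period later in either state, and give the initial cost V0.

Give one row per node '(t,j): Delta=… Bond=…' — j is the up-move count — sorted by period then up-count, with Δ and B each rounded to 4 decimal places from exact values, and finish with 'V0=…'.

(0,0): Delta=0.5754 Bond=-49.8504
V0=15.1719

Risk-neutral probability p* = (R−d)/(u−d) = (1.2−0.92)/(1.37−0.92) = 0.6222.
At expiry t=1: V(1,0)=0.0000, V(1,1)=29.2600
Node (0,0) S=113.0000: V=(p*·29.2600+(1−p*)·0.0000)/1.2=15.1719; Δ=(29.2600−0.0000)/(154.8100−103.9600)=0.5754; B=V−Δ·S=-49.8504
Self-financing check: at every node Δ·S+B equals the discounted successor values.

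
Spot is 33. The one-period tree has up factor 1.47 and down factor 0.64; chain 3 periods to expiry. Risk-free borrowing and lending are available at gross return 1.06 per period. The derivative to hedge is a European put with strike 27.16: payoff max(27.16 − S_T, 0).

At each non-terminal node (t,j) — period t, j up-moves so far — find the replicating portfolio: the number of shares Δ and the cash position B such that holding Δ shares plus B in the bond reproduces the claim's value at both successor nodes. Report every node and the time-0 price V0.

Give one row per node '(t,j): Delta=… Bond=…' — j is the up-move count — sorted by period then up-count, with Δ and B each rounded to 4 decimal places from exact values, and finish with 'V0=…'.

No-arbitrage ⇒ martingale measure with p* = (R−d)/(u−d) = 0.5060.
Payoff layer (t=3): V(3,0)=18.5092, V(3,1)=7.2903, V(3,2)=0.0000, V(3,3)=0.0000
Node (2,0) S=13.5168: V=(p*·7.2903+(1−p*)·18.5092)/1.06=12.1058; Δ=(7.2903−18.5092)/(19.8697−8.6508)=-1.0000; B=V−Δ·S=25.6226
Node (2,1) S=31.0464: V=(p*·0.0000+(1−p*)·7.2903)/1.06=3.3974; Δ=(0.0000−7.2903)/(45.6382−19.8697)=-0.2829; B=V−Δ·S=12.1809
Node (2,2) S=71.3097: V=(p*·0.0000+(1−p*)·0.0000)/1.06=0.0000; Δ=(0.0000−0.0000)/(104.8253−45.6382)=0.0000; B=V−Δ·S=0.0000
Node (1,0) S=21.1200: V=(p*·3.3974+(1−p*)·12.1058)/1.06=7.2634; Δ=(3.3974−12.1058)/(31.0464−13.5168)=-0.4968; B=V−Δ·S=17.7555
Node (1,1) S=48.5100: V=(p*·0.0000+(1−p*)·3.3974)/1.06=1.5832; Δ=(0.0000−3.3974)/(71.3097−31.0464)=-0.0844; B=V−Δ·S=5.6765
Node (0,0) S=33.0000: V=(p*·1.5832+(1−p*)·7.2634)/1.06=4.1406; Δ=(1.5832−7.2634)/(48.5100−21.1200)=-0.2074; B=V−Δ·S=10.9842
Each (Δ,B) replicates both successor values, so the strategy is self-financing and V0 is arbitrage-free.

(0,0): Delta=-0.2074 Bond=10.9842
(1,0): Delta=-0.4968 Bond=17.7555
(1,1): Delta=-0.0844 Bond=5.6765
(2,0): Delta=-1.0000 Bond=25.6226
(2,1): Delta=-0.2829 Bond=12.1809
(2,2): Delta=0.0000 Bond=0.0000
V0=4.1406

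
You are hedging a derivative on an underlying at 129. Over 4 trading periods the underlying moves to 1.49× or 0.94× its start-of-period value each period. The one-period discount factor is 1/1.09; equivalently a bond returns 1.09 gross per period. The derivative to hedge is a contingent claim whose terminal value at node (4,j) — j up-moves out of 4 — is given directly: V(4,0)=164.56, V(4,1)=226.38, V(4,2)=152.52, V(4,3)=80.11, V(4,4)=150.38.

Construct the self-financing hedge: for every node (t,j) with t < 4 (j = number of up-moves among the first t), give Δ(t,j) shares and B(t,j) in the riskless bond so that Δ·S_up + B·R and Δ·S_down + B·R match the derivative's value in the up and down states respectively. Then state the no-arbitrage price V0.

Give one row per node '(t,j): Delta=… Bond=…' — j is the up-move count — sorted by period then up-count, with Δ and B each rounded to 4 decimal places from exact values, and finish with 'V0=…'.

No-arbitrage ⇒ martingale measure with p* = (R−d)/(u−d) = 0.2727.
Terminal values V(4,·): V(4,0)=164.5600, V(4,1)=226.3800, V(4,2)=152.5200, V(4,3)=80.1100, V(4,4)=150.3800
Node (3,0) S=107.1453: V=(p*·226.3800+(1−p*)·164.5600)/1.09=166.4404; Δ=(226.3800−164.5600)/(159.6466−100.7166)=1.0490; B=V−Δ·S=54.0404
Node (3,1) S=169.8368: V=(p*·152.5200+(1−p*)·226.3800)/1.09=189.2077; Δ=(152.5200−226.3800)/(253.0568−159.6466)=-0.7907; B=V−Δ·S=323.4986
Node (3,2) S=269.2093: V=(p*·80.1100+(1−p*)·152.5200)/1.09=121.8090; Δ=(80.1100−152.5200)/(401.1219−253.0568)=-0.4890; B=V−Δ·S=253.4636
Node (3,3) S=426.7254: V=(p*·150.3800+(1−p*)·80.1100)/1.09=91.0776; Δ=(150.3800−80.1100)/(635.8209−401.1219)=0.2994; B=V−Δ·S=-36.6861
Node (2,0) S=113.9844: V=(p*·189.2077+(1−p*)·166.4404)/1.09=158.3942; Δ=(189.2077−166.4404)/(169.8368−107.1453)=0.3632; B=V−Δ·S=116.9991
Node (2,1) S=180.6774: V=(p*·121.8090+(1−p*)·189.2077)/1.09=156.7213; Δ=(121.8090−189.2077)/(269.2093−169.8368)=-0.6782; B=V−Δ·S=279.2643
Node (2,2) S=286.3929: V=(p*·91.0776+(1−p*)·121.8090)/1.09=104.0621; Δ=(91.0776−121.8090)/(426.7254−269.2093)=-0.1951; B=V−Δ·S=159.9375
Node (1,0) S=121.2600: V=(p*·156.7213+(1−p*)·158.3942)/1.09=144.8972; Δ=(156.7213−158.3942)/(180.6774−113.9844)=-0.0251; B=V−Δ·S=147.9387
Node (1,1) S=192.2100: V=(p*·104.0621+(1−p*)·156.7213)/1.09=130.6052; Δ=(104.0621−156.7213)/(286.3929−180.6774)=-0.4981; B=V−Δ·S=226.3492
Node (0,0) S=129.0000: V=(p*·130.6052+(1−p*)·144.8972)/1.09=129.3572; Δ=(130.6052−144.8972)/(192.2100−121.2600)=-0.2014; B=V−Δ·S=155.3426
Check: Δ(0,0)·S0 + B(0,0) = 129.3572 = V0.

(0,0): Delta=-0.2014 Bond=155.3426
(1,0): Delta=-0.0251 Bond=147.9387
(1,1): Delta=-0.4981 Bond=226.3492
(2,0): Delta=0.3632 Bond=116.9991
(2,1): Delta=-0.6782 Bond=279.2643
(2,2): Delta=-0.1951 Bond=159.9375
(3,0): Delta=1.0490 Bond=54.0404
(3,1): Delta=-0.7907 Bond=323.4986
(3,2): Delta=-0.4890 Bond=253.4636
(3,3): Delta=0.2994 Bond=-36.6861
V0=129.3572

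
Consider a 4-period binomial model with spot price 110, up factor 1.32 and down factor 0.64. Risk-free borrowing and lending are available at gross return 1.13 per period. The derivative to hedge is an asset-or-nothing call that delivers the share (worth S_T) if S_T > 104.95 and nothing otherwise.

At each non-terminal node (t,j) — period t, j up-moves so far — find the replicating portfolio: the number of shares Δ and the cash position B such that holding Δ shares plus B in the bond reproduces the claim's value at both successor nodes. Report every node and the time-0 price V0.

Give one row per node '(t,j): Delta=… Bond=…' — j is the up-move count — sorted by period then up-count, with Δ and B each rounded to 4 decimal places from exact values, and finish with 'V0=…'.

(0,0): Delta=1.2494 Bond=-40.6810
(1,0): Delta=1.3754 Bond=-54.8409
(1,1): Delta=1.2257 Bond=-42.5297
(2,0): Delta=0.0000 Bond=0.0000
(2,1): Delta=1.6340 Bond=-85.9995
(2,2): Delta=1.1489 Bond=-33.3467
(3,0): Delta=0.0000 Bond=0.0000
(3,1): Delta=0.0000 Bond=0.0000
(3,2): Delta=1.9412 Bond=-134.8612
(3,3): Delta=1.0000 Bond=0.0000
V0=96.7520

Since d<R<u, set p* = (R−d)/(u−d) = 0.7206; price each node as the discounted p*-expectation of its children.
Terminal values V(4,·): V(4,0)=0.0000, V(4,1)=0.0000, V(4,2)=0.0000, V(4,3)=161.9177, V(4,4)=333.9554
  t=3,j=0: stock 28.8358 → up 38.0633 (V=0.0000), down 18.4549 (V=0.0000). Price 0.0000; hedge Δ=0.0000, bond B=0.0000.
  t=3,j=1: stock 59.4739 → up 78.5056 (V=0.0000), down 38.0633 (V=0.0000). Price 0.0000; hedge Δ=0.0000, bond B=0.0000.
  t=3,j=2: stock 122.6650 → up 161.9177 (V=161.9177), down 78.5056 (V=0.0000). Price 103.2531; hedge Δ=1.9412, bond B=-134.8612.
  t=3,j=3: stock 252.9965 → up 333.9554 (V=333.9554), down 161.9177 (V=161.9177). Price 252.9965; hedge Δ=1.0000, bond B=0.0000.
  t=2,j=0: stock 45.0560 → up 59.4739 (V=0.0000), down 28.8358 (V=0.0000). Price 0.0000; hedge Δ=0.0000, bond B=0.0000.
  t=2,j=1: stock 92.9280 → up 122.6650 (V=103.2531), down 59.4739 (V=0.0000). Price 65.8433; hedge Δ=1.6340, bond B=-85.9995.
  t=2,j=2: stock 191.6640 → up 252.9965 (V=252.9965), down 122.6650 (V=103.2531). Price 186.8641; hedge Δ=1.1489, bond B=-33.3467.
  t=1,j=0: stock 70.4000 → up 92.9280 (V=65.8433), down 45.0560 (V=0.0000). Price 41.9876; hedge Δ=1.3754, bond B=-54.8409.
  t=1,j=1: stock 145.2000 → up 191.6640 (V=186.8641), down 92.9280 (V=65.8433). Price 135.4420; hedge Δ=1.2257, bond B=-42.5297.
  t=0,j=0: stock 110.0000 → up 145.2000 (V=135.4420), down 70.4000 (V=41.9876). Price 96.7520; hedge Δ=1.2494, bond B=-40.6810.
Check: Δ(0,0)·S0 + B(0,0) = 96.7520 = V0.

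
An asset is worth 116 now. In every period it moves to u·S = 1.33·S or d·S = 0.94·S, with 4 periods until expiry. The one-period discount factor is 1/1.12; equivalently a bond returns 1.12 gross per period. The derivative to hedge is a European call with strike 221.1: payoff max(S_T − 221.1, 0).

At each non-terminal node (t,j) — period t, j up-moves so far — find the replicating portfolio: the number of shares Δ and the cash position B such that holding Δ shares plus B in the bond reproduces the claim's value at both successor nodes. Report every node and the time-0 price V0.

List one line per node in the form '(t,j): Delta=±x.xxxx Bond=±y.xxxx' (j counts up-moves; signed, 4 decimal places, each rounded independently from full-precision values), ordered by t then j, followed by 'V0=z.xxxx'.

Risk-neutral probability p* = (R−d)/(u−d) = (1.12−0.94)/(1.33−0.94) = 0.4615.
At expiry t=4: V(4,0)=0.0000, V(4,1)=0.0000, V(4,2)=0.0000, V(4,3)=35.4315, V(4,4)=141.8648
(3,0): S=96.3477. Δ = (V_up−V_dn)/(S_up−S_dn) = (0.0000−0.0000)/(128.1425−90.5669) = 0.0000. V = [p*·0.0000 + (1−p*)·0.0000]/1.12 = 0.0000. B = V − Δ·S = 0.0000.
(3,1): S=136.3218. Δ = (V_up−V_dn)/(S_up−S_dn) = (0.0000−0.0000)/(181.3080−128.1425) = 0.0000. V = [p*·0.0000 + (1−p*)·0.0000]/1.12 = 0.0000. B = V − Δ·S = 0.0000.
(3,2): S=192.8809. Δ = (V_up−V_dn)/(S_up−S_dn) = (35.4315−0.0000)/(256.5315−181.3080) = 0.4710. V = [p*·35.4315 + (1−p*)·0.0000]/1.12 = 14.6009. B = V − Δ·S = -76.2492.
(3,3): S=272.9059. Δ = (V_up−V_dn)/(S_up−S_dn) = (141.8648−35.4315)/(362.9648−256.5315) = 1.0000. V = [p*·141.8648 + (1−p*)·35.4315]/1.12 = 75.4952. B = V − Δ·S = -197.4107.
(2,0): S=102.4976. Δ = (V_up−V_dn)/(S_up−S_dn) = (0.0000−0.0000)/(136.3218−96.3477) = 0.0000. V = [p*·0.0000 + (1−p*)·0.0000]/1.12 = 0.0000. B = V − Δ·S = 0.0000.
(2,1): S=145.0232. Δ = (V_up−V_dn)/(S_up−S_dn) = (14.6009−0.0000)/(192.8809−136.3218) = 0.2582. V = [p*·14.6009 + (1−p*)·0.0000]/1.12 = 6.0169. B = V − Δ·S = -31.4214.
(2,2): S=205.1924. Δ = (V_up−V_dn)/(S_up−S_dn) = (75.4952−14.6009)/(272.9059−192.8809) = 0.7609. V = [p*·75.4952 + (1−p*)·14.6009]/1.12 = 38.1303. B = V − Δ·S = -118.0088.
(1,0): S=109.0400. Δ = (V_up−V_dn)/(S_up−S_dn) = (6.0169−0.0000)/(145.0232−102.4976) = 0.1415. V = [p*·6.0169 + (1−p*)·0.0000]/1.12 = 2.4795. B = V − Δ·S = -12.9484.
(1,1): S=154.2800. Δ = (V_up−V_dn)/(S_up−S_dn) = (38.1303−6.0169)/(205.1924−145.0232) = 0.5337. V = [p*·38.1303 + (1−p*)·6.0169]/1.12 = 18.6058. B = V − Δ·S = -63.7364.
(0,0): S=116.0000. Δ = (V_up−V_dn)/(S_up−S_dn) = (18.6058−2.4795)/(154.2800−109.0400) = 0.3565. V = [p*·18.6058 + (1−p*)·2.4795]/1.12 = 8.8593. B = V − Δ·S = -32.4902.
Each (Δ,B) replicates both successor values, so the strategy is self-financing and V0 is arbitrage-free.

(0,0): Delta=0.3565 Bond=-32.4902
(1,0): Delta=0.1415 Bond=-12.9484
(1,1): Delta=0.5337 Bond=-63.7364
(2,0): Delta=0.0000 Bond=0.0000
(2,1): Delta=0.2582 Bond=-31.4214
(2,2): Delta=0.7609 Bond=-118.0088
(3,0): Delta=0.0000 Bond=0.0000
(3,1): Delta=0.0000 Bond=0.0000
(3,2): Delta=0.4710 Bond=-76.2492
(3,3): Delta=1.0000 Bond=-197.4107
V0=8.8593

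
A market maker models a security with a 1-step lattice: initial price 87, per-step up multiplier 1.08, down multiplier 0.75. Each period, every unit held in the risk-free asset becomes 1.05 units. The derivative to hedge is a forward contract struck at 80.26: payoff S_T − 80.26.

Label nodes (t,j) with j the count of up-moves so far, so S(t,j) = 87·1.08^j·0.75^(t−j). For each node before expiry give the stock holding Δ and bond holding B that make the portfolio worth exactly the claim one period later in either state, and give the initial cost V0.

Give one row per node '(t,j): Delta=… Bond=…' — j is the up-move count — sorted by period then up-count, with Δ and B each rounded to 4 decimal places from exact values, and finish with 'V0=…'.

(0,0): Delta=1.0000 Bond=-76.4381
V0=10.5619

Since d<R<u, set p* = (R−d)/(u−d) = 0.9091; price each node as the discounted p*-expectation of its children.
Terminal payoffs: V(1,0)=-15.0100, V(1,1)=13.7000
(0,0): S=87.0000. Δ = (V_up−V_dn)/(S_up−S_dn) = (13.7000−-15.0100)/(93.9600−65.2500) = 1.0000. V = [p*·13.7000 + (1−p*)·-15.0100]/1.05 = 10.5619. B = V − Δ·S = -76.4381.
The time-0 hedge costs 10.5619, which is the no-arbitrage price.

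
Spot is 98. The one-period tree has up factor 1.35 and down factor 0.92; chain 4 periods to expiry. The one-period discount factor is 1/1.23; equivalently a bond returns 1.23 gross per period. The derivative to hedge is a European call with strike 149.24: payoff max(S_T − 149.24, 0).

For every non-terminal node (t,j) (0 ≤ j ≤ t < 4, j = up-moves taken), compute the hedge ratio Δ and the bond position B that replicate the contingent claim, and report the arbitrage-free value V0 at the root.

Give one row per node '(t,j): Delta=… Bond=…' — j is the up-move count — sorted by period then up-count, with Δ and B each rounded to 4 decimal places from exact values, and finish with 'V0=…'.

The replicating-portfolio and risk-neutral prices coincide; use p* = (1.23−0.92)/(1.35−0.92) = 0.7209 for the latter.
At expiry t=4: V(4,0)=0.0000, V(4,1)=0.0000, V(4,2)=1.9313, V(4,3)=72.5874, V(4,4)=176.2676
Node (3,0) S=76.3114: V=(p*·0.0000+(1−p*)·0.0000)/1.23=0.0000; Δ=(0.0000−0.0000)/(103.0204−70.2065)=0.0000; B=V−Δ·S=0.0000
Node (3,1) S=111.9787: V=(p*·1.9313+(1−p*)·0.0000)/1.23=1.1320; Δ=(1.9313−0.0000)/(151.1713−103.0204)=0.0401; B=V−Δ·S=-3.3594
Node (3,2) S=164.3166: V=(p*·72.5874+(1−p*)·1.9313)/1.23=42.9833; Δ=(72.5874−1.9313)/(221.8274−151.1713)=1.0000; B=V−Δ·S=-121.3333
Node (3,3) S=241.1168: V=(p*·176.2676+(1−p*)·72.5874)/1.23=119.7834; Δ=(176.2676−72.5874)/(325.5076−221.8274)=1.0000; B=V−Δ·S=-121.3333
Node (2,0) S=82.9472: V=(p*·1.1320+(1−p*)·0.0000)/1.23=0.6635; Δ=(1.1320−0.0000)/(111.9787−76.3114)=0.0317; B=V−Δ·S=-1.9690
Node (2,1) S=121.7160: V=(p*·42.9833+(1−p*)·1.1320)/1.23=25.4503; Δ=(42.9833−1.1320)/(164.3166−111.9787)=0.7996; B=V−Δ·S=-71.8783
Node (2,2) S=178.6050: V=(p*·119.7834+(1−p*)·42.9833)/1.23=79.9600; Δ=(119.7834−42.9833)/(241.1168−164.3166)=1.0000; B=V−Δ·S=-98.6450
Node (1,0) S=90.1600: V=(p*·25.4503+(1−p*)·0.6635)/1.23=15.0675; Δ=(25.4503−0.6635)/(121.7160−82.9472)=0.6393; B=V−Δ·S=-42.5762
Node (1,1) S=132.3000: V=(p*·79.9600+(1−p*)·25.4503)/1.23=52.6406; Δ=(79.9600−25.4503)/(178.6050−121.7160)=0.9582; B=V−Δ·S=-74.1262
Node (0,0) S=98.0000: V=(p*·52.6406+(1−p*)·15.0675)/1.23=34.2725; Δ=(52.6406−15.0675)/(132.3000−90.1600)=0.8916; B=V−Δ·S=-53.1070
Root portfolio cost Δ·98+B reproduces V0=34.2725.

(0,0): Delta=0.8916 Bond=-53.1070
(1,0): Delta=0.6393 Bond=-42.5762
(1,1): Delta=0.9582 Bond=-74.1262
(2,0): Delta=0.0317 Bond=-1.9690
(2,1): Delta=0.7996 Bond=-71.8783
(2,2): Delta=1.0000 Bond=-98.6450
(3,0): Delta=0.0000 Bond=0.0000
(3,1): Delta=0.0401 Bond=-3.3594
(3,2): Delta=1.0000 Bond=-121.3333
(3,3): Delta=1.0000 Bond=-121.3333
V0=34.2725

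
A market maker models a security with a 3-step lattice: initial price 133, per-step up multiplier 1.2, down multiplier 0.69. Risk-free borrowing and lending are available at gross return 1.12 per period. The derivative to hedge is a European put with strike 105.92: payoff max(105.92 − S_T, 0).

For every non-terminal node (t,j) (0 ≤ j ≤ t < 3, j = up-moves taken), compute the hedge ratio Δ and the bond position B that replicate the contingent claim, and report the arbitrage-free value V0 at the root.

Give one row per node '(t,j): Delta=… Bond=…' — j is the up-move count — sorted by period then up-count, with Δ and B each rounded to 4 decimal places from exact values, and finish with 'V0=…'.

(0,0): Delta=-0.1024 Bond=15.1161
(1,0): Delta=-0.5781 Bond=60.5871
(1,1): Delta=-0.0515 Bond=8.8078
(2,0): Delta=-1.0000 Bond=94.5714
(2,1): Delta=-0.5330 Bond=62.8875
(2,2): Delta=0.0000 Bond=0.0000
V0=1.4971

Risk-neutral probability p* = (R−d)/(u−d) = (1.12−0.69)/(1.2−0.69) = 0.8431.
Terminal values V(3,·): V(3,0)=62.2283, V(3,1)=29.9344, V(3,2)=0.0000, V(3,3)=0.0000
Node (2,0) S=63.3213: V=(p*·29.9344+(1−p*)·62.2283)/1.12=31.2501; Δ=(29.9344−62.2283)/(75.9856−43.6917)=-1.0000; B=V−Δ·S=94.5714
Node (2,1) S=110.1240: V=(p*·0.0000+(1−p*)·29.9344)/1.12=4.1925; Δ=(0.0000−29.9344)/(132.1488−75.9856)=-0.5330; B=V−Δ·S=62.8875
Node (2,2) S=191.5200: V=(p*·0.0000+(1−p*)·0.0000)/1.12=0.0000; Δ=(0.0000−0.0000)/(229.8240−132.1488)=0.0000; B=V−Δ·S=0.0000
Node (1,0) S=91.7700: V=(p*·4.1925+(1−p*)·31.2501)/1.12=7.5329; Δ=(4.1925−31.2501)/(110.1240−63.3213)=-0.5781; B=V−Δ·S=60.5871
Node (1,1) S=159.6000: V=(p*·0.0000+(1−p*)·4.1925)/1.12=0.5872; Δ=(0.0000−4.1925)/(191.5200−110.1240)=-0.0515; B=V−Δ·S=8.8078
Node (0,0) S=133.0000: V=(p*·0.5872+(1−p*)·7.5329)/1.12=1.4971; Δ=(0.5872−7.5329)/(159.6000−91.7700)=-0.1024; B=V−Δ·S=15.1161
Each (Δ,B) replicates both successor values, so the strategy is self-financing and V0 is arbitrage-free.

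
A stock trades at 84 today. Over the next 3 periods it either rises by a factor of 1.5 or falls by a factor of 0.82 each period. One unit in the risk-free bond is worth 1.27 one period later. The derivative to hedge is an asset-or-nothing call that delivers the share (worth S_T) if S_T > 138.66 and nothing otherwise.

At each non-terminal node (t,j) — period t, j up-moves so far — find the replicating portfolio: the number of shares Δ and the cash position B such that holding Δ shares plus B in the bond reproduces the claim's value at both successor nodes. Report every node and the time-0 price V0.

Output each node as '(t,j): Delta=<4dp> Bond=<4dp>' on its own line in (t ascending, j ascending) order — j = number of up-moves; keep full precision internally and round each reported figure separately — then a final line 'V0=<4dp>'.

(0,0): Delta=1.3640 Bond=-40.8434
(1,0): Delta=1.7241 Bond=-76.6791
(1,1): Delta=1.2634 Bond=-39.1915
(2,0): Delta=0.0000 Bond=0.0000
(2,1): Delta=2.2059 Bond=-147.1556
(2,2): Delta=1.0000 Bond=0.0000
V0=73.7311

Under the risk-neutral measure, an up-move has probability p* = (R−d)/(u−d) = 0.6618 and values discount at R = 1.27.
At expiry t=3: V(3,0)=0.0000, V(3,1)=0.0000, V(3,2)=154.9800, V(3,3)=283.5000
(2,0): S=56.4816. Δ = (V_up−V_dn)/(S_up−S_dn) = (0.0000−0.0000)/(84.7224−46.3149) = 0.0000. V = [p*·0.0000 + (1−p*)·0.0000]/1.27 = 0.0000. B = V − Δ·S = 0.0000.
(2,1): S=103.3200. Δ = (V_up−V_dn)/(S_up−S_dn) = (154.9800−0.0000)/(154.9800−84.7224) = 2.2059. V = [p*·154.9800 + (1−p*)·0.0000]/1.27 = 80.7561. B = V − Δ·S = -147.1556.
(2,2): S=189.0000. Δ = (V_up−V_dn)/(S_up−S_dn) = (283.5000−154.9800)/(283.5000−154.9800) = 1.0000. V = [p*·283.5000 + (1−p*)·154.9800]/1.27 = 189.0000. B = V − Δ·S = 0.0000.
(1,0): S=68.8800. Δ = (V_up−V_dn)/(S_up−S_dn) = (80.7561−0.0000)/(103.3200−56.4816) = 1.7241. V = [p*·80.7561 + (1−p*)·0.0000]/1.27 = 42.0800. B = V − Δ·S = -76.6791.
(1,1): S=126.0000. Δ = (V_up−V_dn)/(S_up−S_dn) = (189.0000−80.7561)/(189.0000−103.3200) = 1.2634. V = [p*·189.0000 + (1−p*)·80.7561]/1.27 = 119.9906. B = V − Δ·S = -39.1915.
(0,0): S=84.0000. Δ = (V_up−V_dn)/(S_up−S_dn) = (119.9906−42.0800)/(126.0000−68.8800) = 1.3640. V = [p*·119.9906 + (1−p*)·42.0800]/1.27 = 73.7311. B = V − Δ·S = -40.8434.
The time-0 hedge costs 73.7311, which is the no-arbitrage price.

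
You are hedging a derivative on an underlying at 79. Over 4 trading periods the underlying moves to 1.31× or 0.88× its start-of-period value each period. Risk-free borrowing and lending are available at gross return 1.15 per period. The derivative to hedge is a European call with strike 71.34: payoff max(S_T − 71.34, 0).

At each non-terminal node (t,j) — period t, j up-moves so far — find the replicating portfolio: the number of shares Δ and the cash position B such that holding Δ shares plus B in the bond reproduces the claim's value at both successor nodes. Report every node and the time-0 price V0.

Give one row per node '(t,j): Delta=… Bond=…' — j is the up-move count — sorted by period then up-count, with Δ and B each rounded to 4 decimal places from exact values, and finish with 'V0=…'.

(0,0): Delta=0.9728 Bond=-38.3175
(1,0): Delta=0.9093 Bond=-39.6504
(1,1): Delta=0.9981 Bond=-46.6813
(2,0): Delta=0.6984 Bond=-32.6933
(2,1): Delta=0.9933 Bond=-53.2452
(2,2): Delta=1.0000 Bond=-53.9433
(3,0): Delta=0.0000 Bond=0.0000
(3,1): Delta=0.9764 Bond=-59.8772
(3,2): Delta=1.0000 Bond=-62.0348
(3,3): Delta=1.0000 Bond=-62.0348
V0=38.5340

The replicating-portfolio and risk-neutral prices coincide; use p* = (1.15−0.88)/(1.31−0.88) = 0.6279 for the latter.
Terminal payoffs: V(4,0)=0.0000, V(4,1)=0.0000, V(4,2)=33.6469, V(4,3)=84.9473, V(4,4)=161.3149
Node (3,0) S=53.8363: V=(p*·0.0000+(1−p*)·0.0000)/1.15=0.0000; Δ=(0.0000−0.0000)/(70.5255−47.3759)=0.0000; B=V−Δ·S=0.0000
Node (3,1) S=80.1427: V=(p*·33.6469+(1−p*)·0.0000)/1.15=18.3714; Δ=(33.6469−0.0000)/(104.9869−70.5255)=0.9764; B=V−Δ·S=-59.8772
Node (3,2) S=119.3033: V=(p*·84.9473+(1−p*)·33.6469)/1.15=57.2685; Δ=(84.9473−33.6469)/(156.2873−104.9869)=1.0000; B=V−Δ·S=-62.0348
Node (3,3) S=177.5992: V=(p*·161.3149+(1−p*)·84.9473)/1.15=115.5644; Δ=(161.3149−84.9473)/(232.6549−156.2873)=1.0000; B=V−Δ·S=-62.0348
Node (2,0) S=61.1776: V=(p*·18.3714+(1−p*)·0.0000)/1.15=10.0309; Δ=(18.3714−0.0000)/(80.1427−53.8363)=0.6984; B=V−Δ·S=-32.6933
Node (2,1) S=91.0712: V=(p*·57.2685+(1−p*)·18.3714)/1.15=37.2132; Δ=(57.2685−18.3714)/(119.3033−80.1427)=0.9933; B=V−Δ·S=-53.2452
Node (2,2) S=135.5719: V=(p*·115.5644+(1−p*)·57.2685)/1.15=81.6286; Δ=(115.5644−57.2685)/(177.5992−119.3033)=1.0000; B=V−Δ·S=-53.9433
Node (1,0) S=69.5200: V=(p*·37.2132+(1−p*)·10.0309)/1.15=23.5642; Δ=(37.2132−10.0309)/(91.0712−61.1776)=0.9093; B=V−Δ·S=-39.6504
Node (1,1) S=103.4900: V=(p*·81.6286+(1−p*)·37.2132)/1.15=56.6104; Δ=(81.6286−37.2132)/(135.5719−91.0712)=0.9981; B=V−Δ·S=-46.6813
Node (0,0) S=79.0000: V=(p*·56.6104+(1−p*)·23.5642)/1.15=38.5340; Δ=(56.6104−23.5642)/(103.4900−69.5200)=0.9728; B=V−Δ·S=-38.3175
Self-financing check: at every node Δ·S+B equals the discounted successor values.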